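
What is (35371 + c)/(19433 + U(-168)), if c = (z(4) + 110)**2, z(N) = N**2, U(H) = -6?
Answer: 51247/19427 ≈ 2.6379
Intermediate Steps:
c = 15876 (c = (4**2 + 110)**2 = (16 + 110)**2 = 126**2 = 15876)
(35371 + c)/(19433 + U(-168)) = (35371 + 15876)/(19433 - 6) = 51247/19427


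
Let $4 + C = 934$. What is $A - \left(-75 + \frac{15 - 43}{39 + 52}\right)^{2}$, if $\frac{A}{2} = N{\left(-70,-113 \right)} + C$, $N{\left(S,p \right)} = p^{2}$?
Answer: $\frac{3671821}{169} \approx 21727.0$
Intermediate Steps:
$C = 930$ ($C = -4 + 934 = 930$)
$A = 27398$ ($A = 2 \left(\left(-113\right)^{2} + 930\right) = 2 \left(12769 + 930\right) = 2 \cdot 13699 = 27398$)
$A - \left(-75 + \frac{15 - 43}{39 + 52}\right)^{2} = 27398 - \left(-75 + \frac{15 - 43}{39 + 52}\right)^{2} = 27398 - \left(-75 - \frac{28}{91}\right)^{2} = 27398 - \left(-75 - \frac{4}{13}\right)^{2} = 27398 - \left(- \frac{979}{13}\right)^{2} = 27398 - \frac{958441}{169} = \frac{3671821}{169}$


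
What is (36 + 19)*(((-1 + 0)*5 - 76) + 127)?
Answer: 2530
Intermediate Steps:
(36 + 19)*(((-1 + 0)*5 - 76) + 127) = 55*((-1*5 - 76) + 127) = 55*((-5 - 76) + 127) = 55*(-81 + 127) = 55*46 = 2530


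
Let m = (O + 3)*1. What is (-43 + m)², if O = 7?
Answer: 1089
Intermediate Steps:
m = 10 (m = (7 + 3)*1 = 10*1 = 10)
(-43 + m)² = (-43 + 10)² = (-33)² = 1089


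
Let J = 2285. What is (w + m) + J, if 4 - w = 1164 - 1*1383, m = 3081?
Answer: 5589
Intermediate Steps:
w = 223 (w = 4 - (1164 - 1*1383) = 4 - (1164 - 1383) = 4 - 1*(-219) = 4 + 219 = 223)
(w + m) + J = (223 + 3081) + 2285 = 3304 + 2285 = 5589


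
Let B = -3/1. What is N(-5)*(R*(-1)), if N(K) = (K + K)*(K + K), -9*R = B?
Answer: -100/3 ≈ -33.333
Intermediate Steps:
B = -3 (B = -3*1 = -3)
R = 1/3 (R = -1/9*(-3) = 1/3 ≈ 0.33333)
N(K) = 4*K**2 (N(K) = (2*K)*(2*K) = 4*K**2)
N(-5)*(R*(-1)) = (4*(-5)**2)*((1/3)*(-1)) = (4*25)*(-1/3) = 100*(-1/3) = -100/3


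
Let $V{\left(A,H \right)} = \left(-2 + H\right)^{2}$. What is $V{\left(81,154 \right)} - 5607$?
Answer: $17497$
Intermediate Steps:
$V{\left(81,154 \right)} - 5607 = \left(-2 + 154\right)^{2} - 5607 = 152^{2} - 5607 = 23104 - 5607 = 17497$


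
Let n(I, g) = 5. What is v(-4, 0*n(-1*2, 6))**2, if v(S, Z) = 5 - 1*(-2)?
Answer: 49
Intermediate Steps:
v(S, Z) = 7 (v(S, Z) = 5 + 2 = 7)
v(-4, 0*n(-1*2, 6))**2 = 7**2 = 49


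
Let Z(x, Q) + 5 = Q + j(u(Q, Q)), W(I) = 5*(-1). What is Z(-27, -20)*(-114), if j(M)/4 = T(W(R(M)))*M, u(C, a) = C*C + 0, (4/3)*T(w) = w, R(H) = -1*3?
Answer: 686850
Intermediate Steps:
R(H) = -3
W(I) = -5
T(w) = 3*w/4
u(C, a) = C**2 (u(C, a) = C**2 + 0 = C**2)
j(M) = -15*M (j(M) = 4*(((3/4)*(-5))*M) = 4*(-15*M/4) = -15*M)
Z(x, Q) = -5 + Q - 15*Q**2 (Z(x, Q) = -5 + (Q - 15*Q**2) = -5 + Q - 15*Q**2)
Z(-27, -20)*(-114) = (-5 - 20 - 15*(-20)**2)*(-114) = (-5 - 20 - 15*400)*(-114) = (-5 - 20 - 6000)*(-114) = -6025*(-114) = 686850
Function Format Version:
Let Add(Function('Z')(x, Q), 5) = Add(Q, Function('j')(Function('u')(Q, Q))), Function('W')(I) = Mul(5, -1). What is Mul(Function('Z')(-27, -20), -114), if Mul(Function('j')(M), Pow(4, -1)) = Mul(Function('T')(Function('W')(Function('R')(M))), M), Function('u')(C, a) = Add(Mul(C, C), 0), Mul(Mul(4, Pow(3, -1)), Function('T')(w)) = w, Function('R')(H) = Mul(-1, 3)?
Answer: 686850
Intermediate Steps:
Function('R')(H) = -3
Function('W')(I) = -5
Function('T')(w) = Mul(Rational(3, 4), w)
Function('u')(C, a) = Pow(C, 2) (Function('u')(C, a) = Add(Pow(C, 2), 0) = Pow(C, 2))
Function('j')(M) = Mul(-15, M) (Function('j')(M) = Mul(4, Mul(Mul(Rational(3, 4), -5), M)) = Mul(4, Mul(Rational(-15, 4), M)) = Mul(-15, M))
Function('Z')(x, Q) = Add(-5, Q, Mul(-15, Pow(Q, 2))) (Function('Z')(x, Q) = Add(-5, Add(Q, Mul(-15, Pow(Q, 2)))) = Add(-5, Q, Mul(-15, Pow(Q, 2))))
Mul(Function('Z')(-27, -20), -114) = Mul(Add(-5, -20, Mul(-15, Pow(-20, 2))), -114) = Mul(Add(-5, -20, Mul(-15, 400)), -114) = Mul(Add(-5, -20, -6000), -114) = Mul(-6025, -114) = 686850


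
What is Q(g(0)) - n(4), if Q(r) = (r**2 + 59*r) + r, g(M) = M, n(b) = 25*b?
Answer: -100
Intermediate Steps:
Q(r) = r**2 + 60*r
Q(g(0)) - n(4) = 0*(60 + 0) - 25*4 = 0*60 - 1*100 = 0 - 100 = -100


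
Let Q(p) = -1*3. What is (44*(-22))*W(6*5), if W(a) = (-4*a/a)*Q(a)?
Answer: -11616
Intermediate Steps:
Q(p) = -3
W(a) = 12 (W(a) = -4*a/a*(-3) = -4*1*(-3) = -4*(-3) = 12)
(44*(-22))*W(6*5) = (44*(-22))*12 = -968*12 = -11616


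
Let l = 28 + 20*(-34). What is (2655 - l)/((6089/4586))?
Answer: 15165902/6089 ≈ 2490.7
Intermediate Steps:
l = -652 (l = 28 - 680 = -652)
(2655 - l)/((6089/4586)) = (2655 - 1*(-652))/((6089/4586)) = (2655 + 652)/((6089*(1/4586))) = 3307/(6089/4586) = 3307*(4586/6089) = 15165902/6089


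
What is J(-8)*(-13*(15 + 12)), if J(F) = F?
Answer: 2808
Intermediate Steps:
J(-8)*(-13*(15 + 12)) = -(-104)*(15 + 12) = -(-104)*27 = -8*(-351) = 2808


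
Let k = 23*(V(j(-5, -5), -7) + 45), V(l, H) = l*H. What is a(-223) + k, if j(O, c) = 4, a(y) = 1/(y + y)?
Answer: 174385/446 ≈ 391.00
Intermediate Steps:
a(y) = 1/(2*y)
V(l, H) = H*l
k = 391 (k = 23*(-7*4 + 45) = 23*(-28 + 45) = 23*17 = 391)
a(-223) + k = (½)/(-223) + 391 = (½)*(-1/223) + 391 = -1/446 + 391 = 174385/446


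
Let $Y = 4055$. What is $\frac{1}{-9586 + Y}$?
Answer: $- \frac{1}{5531} \approx -0.0001808$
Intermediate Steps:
$\frac{1}{-9586 + Y} = \frac{1}{-9586 + 4055} = \frac{1}{-5531} = - \frac{1}{5531}$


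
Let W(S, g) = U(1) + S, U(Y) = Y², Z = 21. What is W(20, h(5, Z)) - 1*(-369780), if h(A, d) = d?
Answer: 369801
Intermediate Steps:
W(S, g) = 1 + S (W(S, g) = 1² + S = 1 + S)
W(20, h(5, Z)) - 1*(-369780) = (1 + 20) - 1*(-369780) = 21 + 369780 = 369801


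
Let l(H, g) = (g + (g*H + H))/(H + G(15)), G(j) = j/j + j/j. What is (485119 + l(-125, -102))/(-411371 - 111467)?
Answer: -29828557/32154537 ≈ -0.92766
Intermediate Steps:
G(j) = 2 (G(j) = 1 + 1 = 2)
l(H, g) = (H + g + H*g)/(2 + H) (l(H, g) = (g + (g*H + H))/(H + 2) = (g + (H*g + H))/(2 + H) = (g + (H + H*g))/(2 + H) = (H + g + H*g)/(2 + H))
(485119 + l(-125, -102))/(-411371 - 111467) = (485119 + (-125 - 102 - 125*(-102))/(2 - 125))/(-411371 - 111467) = (485119 + (-125 - 102 + 12750)/(-123))/(-522838) = (485119 - 1/123*12523)*(-1/522838) = (485119 - 12523/123)*(-1/522838) = (59657114/123)*(-1/522838) = -29828557/32154537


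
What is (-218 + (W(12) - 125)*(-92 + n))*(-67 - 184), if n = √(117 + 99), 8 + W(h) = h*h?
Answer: 308730 - 16566*√6 ≈ 2.6815e+5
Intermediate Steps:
W(h) = -8 + h² (W(h) = -8 + h*h = -8 + h²)
n = 6*√6 (n = √216 = 6*√6 ≈ 14.697)
(-218 + (W(12) - 125)*(-92 + n))*(-67 - 184) = (-218 + ((-8 + 12²) - 125)*(-92 + 6*√6))*(-67 - 184) = (-218 + ((-8 + 144) - 125)*(-92 + 6*√6))*(-251) = (-218 + (136 - 125)*(-92 + 6*√6))*(-251) = (-218 + 11*(-92 + 6*√6))*(-251) = (-218 + (-1012 + 66*√6))*(-251) = (-1230 + 66*√6)*(-251) = 308730 - 16566*√6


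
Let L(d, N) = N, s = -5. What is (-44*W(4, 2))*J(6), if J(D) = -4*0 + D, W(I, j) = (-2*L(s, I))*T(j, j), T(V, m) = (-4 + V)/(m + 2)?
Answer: -1056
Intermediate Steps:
T(V, m) = (-4 + V)/(2 + m)
W(I, j) = -2*I*(-4 + j)/(2 + j) (W(I, j) = (-2*I)*((-4 + j)/(2 + j)) = -2*I*(-4 + j)/(2 + j))
J(D) = D (J(D) = 0 + D = D)
(-44*W(4, 2))*J(6) = -88*4*(4 - 1*2)/(2 + 2)*6 = -88*4*(4 - 2)/4*6 = -88*4*2/4*6 = -44*4*6 = -176*6 = -1056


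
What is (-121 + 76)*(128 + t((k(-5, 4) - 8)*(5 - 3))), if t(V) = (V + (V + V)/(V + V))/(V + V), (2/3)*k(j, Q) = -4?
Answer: -323775/56 ≈ -5781.7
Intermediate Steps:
k(j, Q) = -6 (k(j, Q) = (3/2)*(-4) = -6)
t(V) = (1 + V)/(2*V) (t(V) = (V + (2*V)/((2*V)))/((2*V)) = (V + (2*V)*(1/(2*V)))*(1/(2*V)) = (V + 1)*(1/(2*V)) = (1 + V)*(1/(2*V)) = (1 + V)/(2*V))
(-121 + 76)*(128 + t((k(-5, 4) - 8)*(5 - 3))) = (-121 + 76)*(128 + (1 + (-6 - 8)*(5 - 3))/(2*(((-6 - 8)*(5 - 3))))) = -45*(128 + (1 - 14*2)/(2*((-14*2)))) = -45*(128 + (½)*(1 - 28)/(-28)) = -45*(128 + (½)*(-1/28)*(-27)) = -45*(128 + 27/56) = -45*7195/56 = -323775/56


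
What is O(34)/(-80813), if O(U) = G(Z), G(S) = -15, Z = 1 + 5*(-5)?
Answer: 15/80813 ≈ 0.00018561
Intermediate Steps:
Z = -24 (Z = 1 - 25 = -24)
O(U) = -15
O(34)/(-80813) = -15/(-80813) = -15*(-1/80813) = 15/80813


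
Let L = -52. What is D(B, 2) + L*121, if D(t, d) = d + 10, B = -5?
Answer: -6280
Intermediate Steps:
D(t, d) = 10 + d
D(B, 2) + L*121 = (10 + 2) - 52*121 = 12 - 6292 = -6280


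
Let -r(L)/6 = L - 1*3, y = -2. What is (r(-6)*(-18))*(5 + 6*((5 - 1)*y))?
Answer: 41796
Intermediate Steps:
r(L) = 18 - 6*L (r(L) = -6*(L - 1*3) = -6*(L - 3) = -6*(-3 + L) = 18 - 6*L)
(r(-6)*(-18))*(5 + 6*((5 - 1)*y)) = ((18 - 6*(-6))*(-18))*(5 + 6*((5 - 1)*(-2))) = ((18 + 36)*(-18))*(5 + 6*(4*(-2))) = (54*(-18))*(5 + 6*(-8)) = -972*(5 - 48) = -972*(-43) = 41796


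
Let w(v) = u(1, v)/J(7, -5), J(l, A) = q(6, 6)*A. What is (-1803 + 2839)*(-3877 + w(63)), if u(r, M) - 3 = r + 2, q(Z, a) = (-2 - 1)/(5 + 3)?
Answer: -20066284/5 ≈ -4.0133e+6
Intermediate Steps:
q(Z, a) = -3/8
u(r, M) = 5 + r (u(r, M) = 3 + (r + 2) = 3 + (2 + r) = 5 + r)
J(l, A) = -3*A/8
w(v) = 16/5 (w(v) = (5 + 1)/((-3/8*(-5))) = 6/(15/8) = 6*(8/15) = 16/5)
(-1803 + 2839)*(-3877 + w(63)) = (-1803 + 2839)*(-3877 + 16/5) = 1036*(-19369/5) = -20066284/5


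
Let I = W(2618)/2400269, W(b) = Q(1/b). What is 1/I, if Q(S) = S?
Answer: 6283904242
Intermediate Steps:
W(b) = 1/b
I = 1/6283904242 (I = 1/(2618*2400269) = (1/2618)*(1/2400269) = 1/6283904242 ≈ 1.5914e-10)
1/I = 1/(1/6283904242) = 6283904242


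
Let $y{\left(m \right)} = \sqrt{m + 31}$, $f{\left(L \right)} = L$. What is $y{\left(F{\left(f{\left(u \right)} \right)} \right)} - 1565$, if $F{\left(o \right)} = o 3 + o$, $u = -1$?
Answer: $-1565 + 3 \sqrt{3} \approx -1559.8$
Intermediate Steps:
$F{\left(o \right)} = 4 o$ ($F{\left(o \right)} = 3 o + o = 4 o$)
$y{\left(m \right)} = \sqrt{31 + m}$
$y{\left(F{\left(f{\left(u \right)} \right)} \right)} - 1565 = \sqrt{31 + 4 \left(-1\right)} - 1565 = \sqrt{31 - 4} - 1565 = \sqrt{27} - 1565 = 3 \sqrt{3} - 1565 = -1565 + 3 \sqrt{3}$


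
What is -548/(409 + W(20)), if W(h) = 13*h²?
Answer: -548/5609 ≈ -0.097700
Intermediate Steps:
-548/(409 + W(20)) = -548/(409 + 13*20²) = -548/(409 + 13*400) = -548/(409 + 5200) = -548/5609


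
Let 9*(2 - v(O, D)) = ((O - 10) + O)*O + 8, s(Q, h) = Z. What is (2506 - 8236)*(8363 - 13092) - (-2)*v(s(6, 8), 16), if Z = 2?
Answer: 243874574/9 ≈ 2.7097e+7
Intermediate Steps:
s(Q, h) = 2
v(O, D) = 10/9 - O*(-10 + 2*O)/9 (v(O, D) = 2 - (((O - 10) + O)*O + 8)/9 = 2 - (((-10 + O) + O)*O + 8)/9 = 2 - ((-10 + 2*O)*O + 8)/9 = 2 - (O*(-10 + 2*O) + 8)/9 = 2 - (8 + O*(-10 + 2*O))/9 = 2 + (-8/9 - O*(-10 + 2*O)/9) = 10/9 - O*(-10 + 2*O)/9)
(2506 - 8236)*(8363 - 13092) - (-2)*v(s(6, 8), 16) = (2506 - 8236)*(8363 - 13092) - (-2)*(10/9 - 2/9*2**2 + (10/9)*2) = -5730*(-4729) - (-2)*(10/9 - 2/9*4 + 20/9) = 27097170 - (-2)*(10/9 - 8/9 + 20/9) = 27097170 - (-2)*22/9 = 27097170 - 1*(-44/9) = 27097170 + 44/9 = 243874574/9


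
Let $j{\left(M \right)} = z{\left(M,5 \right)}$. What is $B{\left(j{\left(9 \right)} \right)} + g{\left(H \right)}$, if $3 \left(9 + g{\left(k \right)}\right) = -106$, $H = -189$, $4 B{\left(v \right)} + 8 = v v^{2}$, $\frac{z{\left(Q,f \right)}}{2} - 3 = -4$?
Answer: $- \frac{145}{3} \approx -48.333$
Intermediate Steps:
$z{\left(Q,f \right)} = -2$ ($z{\left(Q,f \right)} = 6 + 2 \left(-4\right) = 6 - 8 = -2$)
$j{\left(M \right)} = -2$
$B{\left(v \right)} = -2 + \frac{v^{3}}{4}$ ($B{\left(v \right)} = -2 + \frac{v v^{2}}{4} = -2 + \frac{v^{3}}{4}$)
$g{\left(k \right)} = - \frac{133}{3}$ ($g{\left(k \right)} = -9 + \frac{1}{3} \left(-106\right) = -9 - \frac{106}{3} = - \frac{133}{3}$)
$B{\left(j{\left(9 \right)} \right)} + g{\left(H \right)} = \left(-2 + \frac{\left(-2\right)^{3}}{4}\right) - \frac{133}{3} = \left(-2 + \frac{1}{4} \left(-8\right)\right) - \frac{133}{3} = \left(-2 - 2\right) - \frac{133}{3} = -4 - \frac{133}{3} = - \frac{145}{3}$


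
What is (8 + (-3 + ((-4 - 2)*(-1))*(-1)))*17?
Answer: -17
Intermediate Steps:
(8 + (-3 + ((-4 - 2)*(-1))*(-1)))*17 = (8 + (-3 - 6*(-1)*(-1)))*17 = (8 + (-3 + 6*(-1)))*17 = (8 + (-3 - 6))*17 = (8 - 9)*17 = -1*17 = -17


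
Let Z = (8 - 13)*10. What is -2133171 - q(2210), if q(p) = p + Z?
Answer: -2135331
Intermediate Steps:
Z = -50 (Z = -5*10 = -50)
q(p) = -50 + p (q(p) = p - 50 = -50 + p)
-2133171 - q(2210) = -2133171 - (-50 + 2210) = -2133171 - 1*2160 = -2133171 - 2160 = -2135331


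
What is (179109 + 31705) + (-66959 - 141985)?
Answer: 1870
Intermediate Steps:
(179109 + 31705) + (-66959 - 141985) = 210814 - 208944 = 1870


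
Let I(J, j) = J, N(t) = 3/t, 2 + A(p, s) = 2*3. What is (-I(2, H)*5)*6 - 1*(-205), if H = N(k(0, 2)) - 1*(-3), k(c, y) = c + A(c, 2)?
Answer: 145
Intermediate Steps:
A(p, s) = 4 (A(p, s) = -2 + 2*3 = -2 + 6 = 4)
k(c, y) = 4 + c (k(c, y) = c + 4 = 4 + c)
H = 15/4 (H = 3/(4 + 0) - 1*(-3) = 3/4 + 3 = 15/4 ≈ 3.7500)
(-I(2, H)*5)*6 - 1*(-205) = (-1*2*5)*6 - 1*(-205) = -2*5*6 + 205 = -10*6 + 205 = -60 + 205 = 145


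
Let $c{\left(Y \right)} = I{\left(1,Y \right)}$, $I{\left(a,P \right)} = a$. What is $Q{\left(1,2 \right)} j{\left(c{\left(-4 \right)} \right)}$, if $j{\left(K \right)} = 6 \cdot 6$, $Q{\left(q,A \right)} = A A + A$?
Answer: $216$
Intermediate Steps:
$Q{\left(q,A \right)} = A + A^{2}$ ($Q{\left(q,A \right)} = A^{2} + A = A + A^{2}$)
$c{\left(Y \right)} = 1$
$j{\left(K \right)} = 36$
$Q{\left(1,2 \right)} j{\left(c{\left(-4 \right)} \right)} = 2 \left(1 + 2\right) 36 = 2 \cdot 3 \cdot 36 = 6 \cdot 36 = 216$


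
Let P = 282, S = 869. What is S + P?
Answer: 1151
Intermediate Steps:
S + P = 869 + 282 = 1151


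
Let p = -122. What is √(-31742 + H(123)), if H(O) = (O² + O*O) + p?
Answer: I*√1606 ≈ 40.075*I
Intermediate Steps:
H(O) = -122 + 2*O² (H(O) = (O² + O*O) - 122 = (O² + O²) - 122 = 2*O² - 122 = -122 + 2*O²)
√(-31742 + H(123)) = √(-31742 + (-122 + 2*123²)) = √(-31742 + (-122 + 2*15129)) = √(-31742 + (-122 + 30258)) = √(-31742 + 30136) = √(-1606) = I*√1606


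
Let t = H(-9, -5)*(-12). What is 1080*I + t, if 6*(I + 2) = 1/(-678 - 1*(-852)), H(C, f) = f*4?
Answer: -55650/29 ≈ -1919.0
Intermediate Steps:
H(C, f) = 4*f
I = -2087/1044 (I = -2 + 1/(6*(-678 - 1*(-852))) = -2 + 1/(6*(-678 + 852)) = -2 + (⅙)/174 = -2 + (⅙)*(1/174) = -2 + 1/1044 = -2087/1044 ≈ -1.9990)
t = 240 (t = (4*(-5))*(-12) = -20*(-12) = 240)
1080*I + t = 1080*(-2087/1044) + 240 = -62610/29 + 240 = -55650/29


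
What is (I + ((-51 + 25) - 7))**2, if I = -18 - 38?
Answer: 7921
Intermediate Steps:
I = -56
(I + ((-51 + 25) - 7))**2 = (-56 + ((-51 + 25) - 7))**2 = (-56 + (-26 - 7))**2 = (-56 - 33)**2 = (-89)**2 = 7921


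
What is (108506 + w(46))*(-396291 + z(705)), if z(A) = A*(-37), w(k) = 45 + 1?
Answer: -45849759552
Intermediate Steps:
w(k) = 46
z(A) = -37*A
(108506 + w(46))*(-396291 + z(705)) = (108506 + 46)*(-396291 - 37*705) = 108552*(-396291 - 26085) = 108552*(-422376) = -45849759552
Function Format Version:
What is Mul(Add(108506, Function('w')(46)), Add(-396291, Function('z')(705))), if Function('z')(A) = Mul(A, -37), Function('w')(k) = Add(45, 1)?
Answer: -45849759552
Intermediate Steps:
Function('w')(k) = 46
Function('z')(A) = Mul(-37, A)
Mul(Add(108506, Function('w')(46)), Add(-396291, Function('z')(705))) = Mul(Add(108506, 46), Add(-396291, Mul(-37, 705))) = Mul(108552, Add(-396291, -26085)) = Mul(108552, -422376) = -45849759552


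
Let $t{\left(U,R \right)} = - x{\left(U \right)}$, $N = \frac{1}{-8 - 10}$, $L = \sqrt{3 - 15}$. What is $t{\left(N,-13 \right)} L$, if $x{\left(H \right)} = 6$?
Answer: $- 12 i \sqrt{3} \approx - 20.785 i$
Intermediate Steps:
$L = 2 i \sqrt{3}$ ($L = \sqrt{-12} = 2 i \sqrt{3} \approx 3.4641 i$)
$N = - \frac{1}{18}$ ($N = \frac{1}{-18} = - \frac{1}{18} \approx -0.055556$)
$t{\left(U,R \right)} = -6$ ($t{\left(U,R \right)} = \left(-1\right) 6 = -6$)
$t{\left(N,-13 \right)} L = - 6 \cdot 2 i \sqrt{3} = - 12 i \sqrt{3}$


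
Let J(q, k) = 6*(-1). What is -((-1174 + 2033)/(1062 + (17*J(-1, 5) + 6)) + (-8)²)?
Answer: -62683/966 ≈ -64.889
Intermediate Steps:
J(q, k) = -6
-((-1174 + 2033)/(1062 + (17*J(-1, 5) + 6)) + (-8)²) = -((-1174 + 2033)/(1062 + (17*(-6) + 6)) + (-8)²) = -(859/(1062 + (-102 + 6)) + 64) = -(859/(1062 - 96) + 64) = -(859/966 + 64) = -1*62683/966 = -62683/966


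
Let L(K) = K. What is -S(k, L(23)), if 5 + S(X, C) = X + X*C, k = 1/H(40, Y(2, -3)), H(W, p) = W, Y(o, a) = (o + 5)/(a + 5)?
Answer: 22/5 ≈ 4.4000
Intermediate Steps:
Y(o, a) = (5 + o)/(5 + a)
k = 1/40 ≈ 0.025000
S(X, C) = -5 + X + C*X (S(X, C) = -5 + (X + X*C) = -5 + (X + C*X) = -5 + X + C*X)
-S(k, L(23)) = -(-5 + 1/40 + 23*(1/40)) = -(-5 + 1/40 + 23/40) = -1*(-22/5) = 22/5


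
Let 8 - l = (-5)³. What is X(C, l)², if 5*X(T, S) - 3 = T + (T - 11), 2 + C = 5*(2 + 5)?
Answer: 3364/25 ≈ 134.56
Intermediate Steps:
C = 33 (C = -2 + 5*(2 + 5) = -2 + 5*7 = -2 + 35 = 33)
l = 133 (l = 8 - 1*(-5)³ = 8 - 1*(-125) = 8 + 125 = 133)
X(T, S) = -8/5 + 2*T/5 (X(T, S) = ⅗ + (T + (T - 11))/5 = ⅗ + (T + (-11 + T))/5 = ⅗ + (-11 + 2*T)/5 = ⅗ + (-11/5 + 2*T/5) = -8/5 + 2*T/5)
X(C, l)² = (-8/5 + (⅖)*33)² = (-8/5 + 66/5)² = (58/5)² = 3364/25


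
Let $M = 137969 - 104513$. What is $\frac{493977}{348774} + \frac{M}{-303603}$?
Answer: $\frac{903949779}{692083874} \approx 1.3061$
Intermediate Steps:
$M = 33456$
$\frac{493977}{348774} + \frac{M}{-303603} = \frac{493977}{348774} + \frac{33456}{-303603} = 493977 \cdot \frac{1}{348774} + 33456 \left(- \frac{1}{303603}\right) = \frac{164659}{116258} - \frac{656}{5953} = \frac{903949779}{692083874}$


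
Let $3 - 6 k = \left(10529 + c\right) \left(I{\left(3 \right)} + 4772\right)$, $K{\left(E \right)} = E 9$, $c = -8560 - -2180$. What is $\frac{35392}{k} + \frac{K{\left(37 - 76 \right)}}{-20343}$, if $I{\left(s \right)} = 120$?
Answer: $\frac{311592991}{45877770935} \approx 0.0067918$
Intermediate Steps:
$c = -6380$ ($c = -8560 + 2180 = -6380$)
$K{\left(E \right)} = 9 E$
$k = - \frac{6765635}{2}$ ($k = \frac{1}{2} - \frac{\left(10529 - 6380\right) \left(120 + 4772\right)}{6} = \frac{1}{2} - \frac{4149 \cdot 4892}{6} = \frac{1}{2} - 3382818 = - \frac{6765635}{2} \approx -3.3828 \cdot 10^{6}$)
$\frac{35392}{k} + \frac{K{\left(37 - 76 \right)}}{-20343} = \frac{35392}{- \frac{6765635}{2}} + \frac{9 \left(37 - 76\right)}{-20343} = 35392 \left(- \frac{2}{6765635}\right) + 9 \left(37 - 76\right) \left(- \frac{1}{20343}\right) = - \frac{70784}{6765635} + 9 \left(-39\right) \left(- \frac{1}{20343}\right) = - \frac{70784}{6765635} - - \frac{117}{6781} = - \frac{70784}{6765635} + \frac{117}{6781} = \frac{311592991}{45877770935}$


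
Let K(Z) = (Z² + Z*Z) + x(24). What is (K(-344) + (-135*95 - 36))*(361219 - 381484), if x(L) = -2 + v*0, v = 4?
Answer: -4535489385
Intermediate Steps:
x(L) = -2 (x(L) = -2 + 4*0 = -2 + 0 = -2)
K(Z) = -2 + 2*Z² (K(Z) = (Z² + Z*Z) - 2 = (Z² + Z²) - 2 = 2*Z² - 2 = -2 + 2*Z²)
(K(-344) + (-135*95 - 36))*(361219 - 381484) = ((-2 + 2*(-344)²) + (-135*95 - 36))*(361219 - 381484) = ((-2 + 2*118336) + (-12825 - 36))*(-20265) = ((-2 + 236672) - 12861)*(-20265) = (236670 - 12861)*(-20265) = 223809*(-20265) = -4535489385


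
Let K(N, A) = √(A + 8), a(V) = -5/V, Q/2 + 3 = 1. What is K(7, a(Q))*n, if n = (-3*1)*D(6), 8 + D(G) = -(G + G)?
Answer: 30*√37 ≈ 182.48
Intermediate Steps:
Q = -4 (Q = -6 + 2*1 = -6 + 2 = -4)
D(G) = -8 - 2*G (D(G) = -8 - (G + G) = -8 - 2*G)
K(N, A) = √(8 + A)
n = 60 (n = (-3*1)*(-8 - 2*6) = -3*(-8 - 12) = -3*(-20) = 60)
K(7, a(Q))*n = √(8 - 5/(-4))*60 = √(8 - 5*(-¼))*60 = √(8 + 5/4)*60 = √(37/4)*60 = (√37/2)*60 = 30*√37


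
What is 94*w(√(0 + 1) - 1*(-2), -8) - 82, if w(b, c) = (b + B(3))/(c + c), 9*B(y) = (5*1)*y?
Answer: -1313/12 ≈ -109.42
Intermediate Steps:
B(y) = 5*y/9 (B(y) = ((5*1)*y)/9 = (5*y)/9 = 5*y/9)
w(b, c) = (5/3 + b)/(2*c) (w(b, c) = (b + (5/9)*3)/(c + c) = (b + 5/3)/((2*c)) = (5/3 + b)*(1/(2*c)) = (5/3 + b)/(2*c))
94*w(√(0 + 1) - 1*(-2), -8) - 82 = 94*((⅙)*(5 + 3*(√(0 + 1) - 1*(-2)))/(-8)) - 82 = 94*((⅙)*(-⅛)*(5 + 3*(√1 + 2))) - 82 = 94*((⅙)*(-⅛)*(5 + 3*(1 + 2))) - 82 = 94*((⅙)*(-⅛)*(5 + 3*3)) - 82 = 94*((⅙)*(-⅛)*(5 + 9)) - 82 = 94*((⅙)*(-⅛)*14) - 82 = 94*(-7/24) - 82 = -329/12 - 82 = -1313/12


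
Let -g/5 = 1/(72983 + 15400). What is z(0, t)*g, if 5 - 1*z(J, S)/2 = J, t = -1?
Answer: -50/88383 ≈ -0.00056572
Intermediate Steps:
z(J, S) = 10 - 2*J
g = -5/88383 (g = -5/(72983 + 15400) = -5/88383 ≈ -5.6572e-5)
z(0, t)*g = (10 - 2*0)*(-5/88383) = (10 + 0)*(-5/88383) = 10*(-5/88383) = -50/88383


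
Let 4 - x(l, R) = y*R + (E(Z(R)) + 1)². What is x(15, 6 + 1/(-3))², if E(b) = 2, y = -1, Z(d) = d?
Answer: 4/9 ≈ 0.44444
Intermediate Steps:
x(l, R) = -5 + R (x(l, R) = 4 - (-R + (2 + 1)²) = 4 - (-R + 3²) = 4 - (-R + 9) = 4 - (9 - R) = 4 + (-9 + R) = -5 + R)
x(15, 6 + 1/(-3))² = (-5 + (6 + 1/(-3)))² = (-5 + (6 - ⅓))² = (-5 + 17/3)² = (⅔)² = 4/9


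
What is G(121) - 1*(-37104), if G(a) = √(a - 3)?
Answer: 37104 + √118 ≈ 37115.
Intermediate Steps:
G(a) = √(-3 + a)
G(121) - 1*(-37104) = √(-3 + 121) - 1*(-37104) = √118 + 37104 = 37104 + √118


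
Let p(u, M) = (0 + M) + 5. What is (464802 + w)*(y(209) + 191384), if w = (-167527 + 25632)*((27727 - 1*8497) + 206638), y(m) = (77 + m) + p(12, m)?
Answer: -6149704718429272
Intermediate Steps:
p(u, M) = 5 + M (p(u, M) = M + 5 = 5 + M)
y(m) = 82 + 2*m (y(m) = (77 + m) + (5 + m) = 82 + 2*m)
w = -32049539860 (w = -141895*((27727 - 8497) + 206638) = -141895*(19230 + 206638) = -141895*225868 = -32049539860)
(464802 + w)*(y(209) + 191384) = (464802 - 32049539860)*((82 + 2*209) + 191384) = -32049075058*((82 + 418) + 191384) = -32049075058*(500 + 191384) = -32049075058*191884 = -6149704718429272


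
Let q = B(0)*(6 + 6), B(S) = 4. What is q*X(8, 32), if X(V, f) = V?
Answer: 384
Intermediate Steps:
q = 48 (q = 4*(6 + 6) = 4*12 = 48)
q*X(8, 32) = 48*8 = 384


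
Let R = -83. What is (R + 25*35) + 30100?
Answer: 30892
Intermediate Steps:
(R + 25*35) + 30100 = (-83 + 25*35) + 30100 = (-83 + 875) + 30100 = 792 + 30100 = 30892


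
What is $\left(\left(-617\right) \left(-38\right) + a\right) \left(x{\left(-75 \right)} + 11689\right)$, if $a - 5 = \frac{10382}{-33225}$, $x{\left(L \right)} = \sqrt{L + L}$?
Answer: $\frac{9107473748077}{33225} + \frac{779149093 i \sqrt{6}}{6645} \approx 2.7412 \cdot 10^{8} + 2.8721 \cdot 10^{5} i$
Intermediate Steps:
$x{\left(L \right)} = \sqrt{2} \sqrt{L}$ ($x{\left(L \right)} = \sqrt{2 L} = \sqrt{2} \sqrt{L}$)
$a = \frac{155743}{33225}$ ($a = 5 + \frac{10382}{-33225} = 5 + 10382 \left(- \frac{1}{33225}\right) = 5 - \frac{10382}{33225} = \frac{155743}{33225} \approx 4.6875$)
$\left(\left(-617\right) \left(-38\right) + a\right) \left(x{\left(-75 \right)} + 11689\right) = \left(\left(-617\right) \left(-38\right) + \frac{155743}{33225}\right) \left(\sqrt{2} \sqrt{-75} + 11689\right) = \left(23446 + \frac{155743}{33225}\right) \left(\sqrt{2} \cdot 5 i \sqrt{3} + 11689\right) = \frac{779149093 \left(5 i \sqrt{6} + 11689\right)}{33225} = \frac{779149093 \left(11689 + 5 i \sqrt{6}\right)}{33225} = \frac{9107473748077}{33225} + \frac{779149093 i \sqrt{6}}{6645}$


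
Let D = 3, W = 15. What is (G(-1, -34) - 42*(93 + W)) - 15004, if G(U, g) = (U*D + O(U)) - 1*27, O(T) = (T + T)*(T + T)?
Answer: -19566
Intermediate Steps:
O(T) = 4*T² (O(T) = (2*T)*(2*T) = 4*T²)
G(U, g) = -27 + 3*U + 4*U² (G(U, g) = (U*3 + 4*U²) - 1*27 = (3*U + 4*U²) - 27 = -27 + 3*U + 4*U²)
(G(-1, -34) - 42*(93 + W)) - 15004 = ((-27 + 3*(-1) + 4*(-1)²) - 42*(93 + 15)) - 15004 = ((-27 - 3 + 4*1) - 42*108) - 15004 = ((-27 - 3 + 4) - 4536) - 15004 = (-26 - 4536) - 15004 = -4562 - 15004 = -19566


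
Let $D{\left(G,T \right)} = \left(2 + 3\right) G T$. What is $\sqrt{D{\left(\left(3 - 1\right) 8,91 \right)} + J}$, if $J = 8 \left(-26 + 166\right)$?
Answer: $20 \sqrt{21} \approx 91.651$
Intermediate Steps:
$J = 1120$ ($J = 8 \cdot 140 = 1120$)
$D{\left(G,T \right)} = 5 G T$
$\sqrt{D{\left(\left(3 - 1\right) 8,91 \right)} + J} = \sqrt{5 \left(3 - 1\right) 8 \cdot 91 + 1120} = \sqrt{5 \cdot 2 \cdot 8 \cdot 91 + 1120} = \sqrt{5 \cdot 16 \cdot 91 + 1120} = \sqrt{7280 + 1120} = \sqrt{8400} = 20 \sqrt{21}$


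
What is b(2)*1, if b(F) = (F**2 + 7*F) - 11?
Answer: 7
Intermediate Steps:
b(F) = -11 + F**2 + 7*F
b(2)*1 = (-11 + 2**2 + 7*2)*1 = (-11 + 4 + 14)*1 = 7*1 = 7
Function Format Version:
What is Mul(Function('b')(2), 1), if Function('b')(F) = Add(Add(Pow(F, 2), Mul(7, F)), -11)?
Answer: 7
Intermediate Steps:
Function('b')(F) = Add(-11, Pow(F, 2), Mul(7, F))
Mul(Function('b')(2), 1) = Mul(Add(-11, Pow(2, 2), Mul(7, 2)), 1) = Mul(Add(-11, 4, 14), 1) = Mul(7, 1) = 7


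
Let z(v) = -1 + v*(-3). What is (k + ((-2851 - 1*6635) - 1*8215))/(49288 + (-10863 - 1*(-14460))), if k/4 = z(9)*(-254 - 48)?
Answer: 16123/52885 ≈ 0.30487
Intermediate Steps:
z(v) = -1 - 3*v
k = 33824 (k = 4*((-1 - 3*9)*(-254 - 48)) = 4*((-1 - 27)*(-302)) = 4*(-28*(-302)) = 4*8456 = 33824)
(k + ((-2851 - 1*6635) - 1*8215))/(49288 + (-10863 - 1*(-14460))) = (33824 + ((-2851 - 1*6635) - 1*8215))/(49288 + (-10863 - 1*(-14460))) = (33824 + ((-2851 - 6635) - 8215))/(49288 + (-10863 + 14460)) = (33824 + (-9486 - 8215))/(49288 + 3597) = (33824 - 17701)/52885 = 16123*(1/52885) = 16123/52885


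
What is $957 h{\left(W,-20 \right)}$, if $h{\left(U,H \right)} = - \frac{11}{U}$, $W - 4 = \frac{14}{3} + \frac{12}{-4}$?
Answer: $- \frac{31581}{17} \approx -1857.7$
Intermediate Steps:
$W = \frac{17}{3}$ ($W = 4 + \left(\frac{14}{3} + \frac{12}{-4}\right) = 4 + \left(14 \cdot \frac{1}{3} + 12 \left(- \frac{1}{4}\right)\right) = 4 + \left(\frac{14}{3} - 3\right) = 4 + \frac{5}{3} = \frac{17}{3} \approx 5.6667$)
$957 h{\left(W,-20 \right)} = 957 \left(- \frac{11}{\frac{17}{3}}\right) = 957 \left(\left(-11\right) \frac{3}{17}\right) = 957 \left(- \frac{33}{17}\right) = - \frac{31581}{17}$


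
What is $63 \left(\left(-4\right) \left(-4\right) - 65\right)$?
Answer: $-3087$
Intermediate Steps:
$63 \left(\left(-4\right) \left(-4\right) - 65\right) = 63 \left(16 - 65\right) = 63 \left(-49\right) = -3087$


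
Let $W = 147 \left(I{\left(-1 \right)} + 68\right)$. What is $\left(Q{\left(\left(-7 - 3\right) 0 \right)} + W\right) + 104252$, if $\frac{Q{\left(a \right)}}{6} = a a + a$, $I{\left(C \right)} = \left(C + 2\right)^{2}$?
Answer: $114395$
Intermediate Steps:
$I{\left(C \right)} = \left(2 + C\right)^{2}$
$Q{\left(a \right)} = 6 a + 6 a^{2}$ ($Q{\left(a \right)} = 6 \left(a a + a\right) = 6 \left(a^{2} + a\right) = 6 \left(a + a^{2}\right) = 6 a + 6 a^{2}$)
$W = 10143$ ($W = 147 \left(\left(2 - 1\right)^{2} + 68\right) = 147 \left(1^{2} + 68\right) = 147 \left(1 + 68\right) = 147 \cdot 69 = 10143$)
$\left(Q{\left(\left(-7 - 3\right) 0 \right)} + W\right) + 104252 = \left(6 \left(-7 - 3\right) 0 \left(1 + \left(-7 - 3\right) 0\right) + 10143\right) + 104252 = \left(6 \left(\left(-10\right) 0\right) \left(1 - 0\right) + 10143\right) + 104252 = \left(6 \cdot 0 \left(1 + 0\right) + 10143\right) + 104252 = \left(6 \cdot 0 \cdot 1 + 10143\right) + 104252 = \left(0 + 10143\right) + 104252 = 10143 + 104252 = 114395$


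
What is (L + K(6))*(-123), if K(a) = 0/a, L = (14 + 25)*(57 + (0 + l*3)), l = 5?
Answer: -345384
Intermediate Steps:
L = 2808 (L = (14 + 25)*(57 + (0 + 5*3)) = 39*(57 + (0 + 15)) = 39*(57 + 15) = 39*72 = 2808)
K(a) = 0
(L + K(6))*(-123) = (2808 + 0)*(-123) = 2808*(-123) = -345384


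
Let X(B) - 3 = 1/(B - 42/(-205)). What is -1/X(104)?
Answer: -21362/64291 ≈ -0.33227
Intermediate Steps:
X(B) = 3 + 1/(42/205 + B) (X(B) = 3 + 1/(B - 42/(-205)) = 3 + 1/(B - 42*(-1/205)) = 3 + 1/(B + 42/205) = 3 + 1/(42/205 + B))
-1/X(104) = -1/((331 + 615*104)/(42 + 205*104)) = -1/((331 + 63960)/(42 + 21320)) = -1/(64291/21362) = -1/((1/21362)*64291) = -1/64291/21362 = -1*21362/64291 = -21362/64291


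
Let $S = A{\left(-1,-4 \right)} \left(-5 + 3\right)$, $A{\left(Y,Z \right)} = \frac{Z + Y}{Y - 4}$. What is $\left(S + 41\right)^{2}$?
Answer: $1521$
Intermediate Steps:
$A{\left(Y,Z \right)} = \frac{Y + Z}{-4 + Y}$
$S = -2$ ($S = \frac{-1 - 4}{-4 - 1} \left(-5 + 3\right) = \frac{1}{-5} \left(-5\right) \left(-2\right) = \left(- \frac{1}{5}\right) \left(-5\right) \left(-2\right) = 1 \left(-2\right) = -2$)
$\left(S + 41\right)^{2} = \left(-2 + 41\right)^{2} = 39^{2} = 1521$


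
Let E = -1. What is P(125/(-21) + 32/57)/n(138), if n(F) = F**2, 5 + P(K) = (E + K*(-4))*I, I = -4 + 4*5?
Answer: 14365/844284 ≈ 0.017014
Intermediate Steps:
I = 16 (I = -4 + 20 = 16)
P(K) = -21 - 64*K (P(K) = -5 + (-1 + K*(-4))*16 = -5 + (-1 - 4*K)*16 = -5 + (-16 - 64*K) = -21 - 64*K)
P(125/(-21) + 32/57)/n(138) = (-21 - 64*(125/(-21) + 32/57))/(138**2) = (-21 - 64*(125*(-1/21) + 32*(1/57)))/19044 = (-21 - 64*(-125/21 + 32/57))*(1/19044) = (-21 - 64*(-717/133))*(1/19044) = (-21 + 45888/133)*(1/19044) = (43095/133)*(1/19044) = 14365/844284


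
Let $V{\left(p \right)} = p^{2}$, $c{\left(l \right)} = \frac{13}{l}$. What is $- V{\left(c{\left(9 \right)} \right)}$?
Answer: $- \frac{169}{81} \approx -2.0864$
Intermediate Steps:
$- V{\left(c{\left(9 \right)} \right)} = - \left(\frac{13}{9}\right)^{2} = \left(-1\right) \frac{169}{81} = - \frac{169}{81}$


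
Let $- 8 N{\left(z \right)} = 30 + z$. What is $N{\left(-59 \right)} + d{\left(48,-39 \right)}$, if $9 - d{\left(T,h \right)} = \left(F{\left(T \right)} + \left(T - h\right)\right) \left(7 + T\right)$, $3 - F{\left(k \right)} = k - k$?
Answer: $- \frac{39499}{8} \approx -4937.4$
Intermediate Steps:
$N{\left(z \right)} = - \frac{15}{4} - \frac{z}{8}$ ($N{\left(z \right)} = - \frac{30 + z}{8} = - \frac{15}{4} - \frac{z}{8}$)
$F{\left(k \right)} = 3$ ($F{\left(k \right)} = 3 - \left(k - k\right) = 3 - 0 = 3 + 0 = 3$)
$d{\left(T,h \right)} = 9 - \left(7 + T\right) \left(3 + T - h\right)$ ($d{\left(T,h \right)} = 9 - \left(3 + \left(T - h\right)\right) \left(7 + T\right) = 9 - \left(3 + T - h\right) \left(7 + T\right) = 9 - \left(7 + T\right) \left(3 + T - h\right)$)
$N{\left(-59 \right)} + d{\left(48,-39 \right)} = \left(- \frac{15}{4} - - \frac{59}{8}\right) - 4941 = \left(- \frac{15}{4} + \frac{59}{8}\right) - 4941 = \frac{29}{8} - 4941 = - \frac{39499}{8}$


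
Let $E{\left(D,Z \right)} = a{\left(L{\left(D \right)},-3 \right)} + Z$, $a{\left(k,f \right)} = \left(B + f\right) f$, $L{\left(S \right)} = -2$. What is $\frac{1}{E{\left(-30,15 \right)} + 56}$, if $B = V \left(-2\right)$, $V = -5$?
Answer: $\frac{1}{50} \approx 0.02$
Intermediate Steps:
$B = 10$ ($B = \left(-5\right) \left(-2\right) = 10$)
$a{\left(k,f \right)} = f \left(10 + f\right)$ ($a{\left(k,f \right)} = \left(10 + f\right) f = f \left(10 + f\right)$)
$E{\left(D,Z \right)} = -21 + Z$ ($E{\left(D,Z \right)} = - 3 \left(10 - 3\right) + Z = \left(-3\right) 7 + Z = -21 + Z$)
$\frac{1}{E{\left(-30,15 \right)} + 56} = \frac{1}{\left(-21 + 15\right) + 56} = \frac{1}{-6 + 56} = \frac{1}{50}$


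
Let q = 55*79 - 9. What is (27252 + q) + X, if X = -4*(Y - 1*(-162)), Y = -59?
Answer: 31176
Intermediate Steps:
q = 4336 (q = 4345 - 9 = 4336)
X = -412 (X = -4*(-59 - 1*(-162)) = -4*(-59 + 162) = -4*103 = -412)
(27252 + q) + X = (27252 + 4336) - 412 = 31588 - 412 = 31176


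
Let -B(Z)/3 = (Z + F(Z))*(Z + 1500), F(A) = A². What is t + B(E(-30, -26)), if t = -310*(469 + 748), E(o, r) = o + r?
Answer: -13719830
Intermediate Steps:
B(Z) = -3*(1500 + Z)*(Z + Z²) (B(Z) = -3*(Z + Z²)*(Z + 1500) = -3*(Z + Z²)*(1500 + Z) = -3*(1500 + Z)*(Z + Z²))
t = -377270 (t = -310*1217 = -377270)
t + B(E(-30, -26)) = -377270 + 3*(-30 - 26)*(-1500 - (-30 - 26)² - 1501*(-30 - 26)) = -377270 + 3*(-56)*(-1500 - 1*(-56)² - 1501*(-56)) = -377270 + 3*(-56)*(-1500 - 1*3136 + 84056) = -377270 + 3*(-56)*(-1500 - 3136 + 84056) = -377270 + 3*(-56)*79420 = -377270 - 13342560 = -13719830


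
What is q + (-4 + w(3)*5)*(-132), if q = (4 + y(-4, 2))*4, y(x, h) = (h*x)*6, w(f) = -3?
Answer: 2332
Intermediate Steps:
y(x, h) = 6*h*x
q = -176 (q = (4 + 6*2*(-4))*4 = (4 - 48)*4 = -44*4 = -176)
q + (-4 + w(3)*5)*(-132) = -176 + (-4 - 3*5)*(-132) = -176 + (-4 - 15)*(-132) = -176 - 19*(-132) = -176 + 2508 = 2332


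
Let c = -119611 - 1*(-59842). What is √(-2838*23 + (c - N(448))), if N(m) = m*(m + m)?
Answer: I*√526451 ≈ 725.57*I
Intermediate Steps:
c = -59769 (c = -119611 + 59842 = -59769)
N(m) = 2*m² (N(m) = m*(2*m) = 2*m²)
√(-2838*23 + (c - N(448))) = √(-2838*23 + (-59769 - 2*448²)) = √(-65274 + (-59769 - 2*200704)) = √(-65274 + (-59769 - 1*401408)) = √(-65274 + (-59769 - 401408)) = √(-65274 - 461177) = √(-526451) = I*√526451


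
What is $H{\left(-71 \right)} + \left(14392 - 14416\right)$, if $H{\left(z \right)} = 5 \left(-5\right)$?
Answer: $-49$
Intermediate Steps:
$H{\left(z \right)} = -25$
$H{\left(-71 \right)} + \left(14392 - 14416\right) = -25 + \left(14392 - 14416\right) = -25 - 24 = -49$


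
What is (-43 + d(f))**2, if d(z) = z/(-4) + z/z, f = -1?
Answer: 27889/16 ≈ 1743.1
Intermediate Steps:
d(z) = 1 - z/4 (d(z) = z*(-1/4) + 1 = -z/4 + 1 = 1 - z/4)
(-43 + d(f))**2 = (-43 + (1 - 1/4*(-1)))**2 = (-43 + (1 + 1/4))**2 = (-43 + 5/4)**2 = (-167/4)**2 = 27889/16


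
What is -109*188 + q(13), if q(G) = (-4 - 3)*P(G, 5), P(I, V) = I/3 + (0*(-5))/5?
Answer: -61567/3 ≈ -20522.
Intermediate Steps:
P(I, V) = I/3 (P(I, V) = I*(1/3) + 0*(1/5) = I/3 + 0 = I/3)
q(G) = -7*G/3 (q(G) = (-4 - 3)*(G/3) = -7*G/3)
-109*188 + q(13) = -109*188 - 7/3*13 = -20492 - 91/3 = -61567/3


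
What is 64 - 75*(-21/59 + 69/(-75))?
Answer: 9422/59 ≈ 159.69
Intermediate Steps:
64 - 75*(-21/59 + 69/(-75)) = 64 - 75*(-21*1/59 + 69*(-1/75)) = 64 - 75*(-21/59 - 23/25) = 64 - 75*(-1882/1475) = 64 + 5646/59 = 9422/59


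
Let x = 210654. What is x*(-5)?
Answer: -1053270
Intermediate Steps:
x*(-5) = 210654*(-5) = -1053270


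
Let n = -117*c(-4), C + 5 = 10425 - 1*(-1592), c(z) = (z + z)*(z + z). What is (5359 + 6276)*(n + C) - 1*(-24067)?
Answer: 52660807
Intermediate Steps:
c(z) = 4*z² (c(z) = (2*z)*(2*z) = 4*z²)
C = 12012 (C = -5 + (10425 - 1*(-1592)) = -5 + (10425 + 1592) = -5 + 12017 = 12012)
n = -7488 (n = -468*(-4)² = -468*16 = -117*64 = -7488)
(5359 + 6276)*(n + C) - 1*(-24067) = (5359 + 6276)*(-7488 + 12012) - 1*(-24067) = 11635*4524 + 24067 = 52636740 + 24067 = 52660807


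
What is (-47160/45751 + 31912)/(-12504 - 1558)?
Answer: -729979376/321675281 ≈ -2.2693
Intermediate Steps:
(-47160/45751 + 31912)/(-12504 - 1558) = (-47160*1/45751 + 31912)/(-14062) = (-47160/45751 + 31912)*(-1/14062) = (1459958752/45751)*(-1/14062) = -729979376/321675281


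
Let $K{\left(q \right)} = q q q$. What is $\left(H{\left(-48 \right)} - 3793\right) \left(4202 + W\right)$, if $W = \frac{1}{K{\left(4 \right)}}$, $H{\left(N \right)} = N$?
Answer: $- \frac{1032956289}{64} \approx -1.614 \cdot 10^{7}$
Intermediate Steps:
$K{\left(q \right)} = q^{3}$ ($K{\left(q \right)} = q^{2} q = q^{3}$)
$W = \frac{1}{64}$ ($W = \frac{1}{4^{3}} = \frac{1}{64} \approx 0.015625$)
$\left(H{\left(-48 \right)} - 3793\right) \left(4202 + W\right) = \left(-48 - 3793\right) \left(4202 + \frac{1}{64}\right) = \left(-3841\right) \frac{268929}{64} = - \frac{1032956289}{64}$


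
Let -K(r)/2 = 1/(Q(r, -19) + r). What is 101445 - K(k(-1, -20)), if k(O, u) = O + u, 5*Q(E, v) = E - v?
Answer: 10854605/107 ≈ 1.0144e+5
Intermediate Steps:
Q(E, v) = -v/5 + E/5 (Q(E, v) = (E - v)/5 = -v/5 + E/5)
K(r) = -2/(19/5 + 6*r/5) (K(r) = -2/((-⅕*(-19) + r/5) + r) = -2/((19/5 + r/5) + r) = -2/(19/5 + 6*r/5))
101445 - K(k(-1, -20)) = 101445 - (-10)/(19 + 6*(-1 - 20)) = 101445 - (-10)/(19 + 6*(-21)) = 101445 - (-10)/(19 - 126) = 101445 - (-10)/(-107) = 101445 - (-10)*(-1)/107 = 101445 - 1*10/107 = 101445 - 10/107 = 10854605/107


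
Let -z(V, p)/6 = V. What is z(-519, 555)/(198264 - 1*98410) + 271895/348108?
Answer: 14116905821/17379988116 ≈ 0.81225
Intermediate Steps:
z(V, p) = -6*V
z(-519, 555)/(198264 - 1*98410) + 271895/348108 = (-6*(-519))/(198264 - 1*98410) + 271895/348108 = 3114/(198264 - 98410) + 271895*(1/348108) = 3114/99854 + 271895/348108 = 3114*(1/99854) + 271895/348108 = 1557/49927 + 271895/348108 = 14116905821/17379988116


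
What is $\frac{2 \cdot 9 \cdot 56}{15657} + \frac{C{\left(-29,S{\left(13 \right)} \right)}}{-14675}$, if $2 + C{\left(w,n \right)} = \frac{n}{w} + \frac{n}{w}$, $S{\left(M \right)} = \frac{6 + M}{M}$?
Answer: $\frac{1863045048}{28873987025} \approx 0.064523$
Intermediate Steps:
$S{\left(M \right)} = \frac{6 + M}{M}$
$C{\left(w,n \right)} = -2 + \frac{2 n}{w}$ ($C{\left(w,n \right)} = -2 + \left(\frac{n}{w} + \frac{n}{w}\right) = -2 + \frac{2 n}{w}$)
$\frac{2 \cdot 9 \cdot 56}{15657} + \frac{C{\left(-29,S{\left(13 \right)} \right)}}{-14675} = \frac{2 \cdot 9 \cdot 56}{15657} + \frac{-2 + \frac{2 \frac{6 + 13}{13}}{-29}}{-14675} = 18 \cdot 56 \cdot \frac{1}{15657} + \left(-2 + 2 \cdot \frac{1}{13} \cdot 19 \left(- \frac{1}{29}\right)\right) \left(- \frac{1}{14675}\right) = 1008 \cdot \frac{1}{15657} + \left(-2 + 2 \cdot \frac{19}{13} \left(- \frac{1}{29}\right)\right) \left(- \frac{1}{14675}\right) = \frac{336}{5219} + \left(-2 - \frac{38}{377}\right) \left(- \frac{1}{14675}\right) = \frac{336}{5219} - - \frac{792}{5532475} = \frac{336}{5219} + \frac{792}{5532475} = \frac{1863045048}{28873987025}$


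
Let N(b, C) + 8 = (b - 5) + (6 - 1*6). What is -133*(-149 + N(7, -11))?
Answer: 20615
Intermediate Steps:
N(b, C) = -13 + b (N(b, C) = -8 + ((b - 5) + (6 - 1*6)) = -8 + ((-5 + b) + (6 - 6)) = -8 + ((-5 + b) + 0) = -8 + (-5 + b) = -13 + b)
-133*(-149 + N(7, -11)) = -133*(-149 + (-13 + 7)) = -133*(-149 - 6) = -133*(-155) = 20615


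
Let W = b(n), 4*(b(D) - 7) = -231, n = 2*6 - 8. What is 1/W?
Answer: -4/203 ≈ -0.019704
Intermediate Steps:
n = 4 (n = 12 - 8 = 4)
b(D) = -203/4 (b(D) = 7 + (¼)*(-231) = 7 - 231/4 = -203/4)
W = -203/4 ≈ -50.750
1/W = 1/(-203/4) = -4/203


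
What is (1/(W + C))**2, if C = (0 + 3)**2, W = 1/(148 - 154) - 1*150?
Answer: 36/717409 ≈ 5.0181e-5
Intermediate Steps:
W = -901/6 (W = 1/(-6) - 150 = -1/6 - 150 = -901/6 ≈ -150.17)
C = 9 (C = 3**2 = 9)
(1/(W + C))**2 = (1/(-901/6 + 9))**2 = (1/(-847/6))**2 = (-6/847)**2 = 36/717409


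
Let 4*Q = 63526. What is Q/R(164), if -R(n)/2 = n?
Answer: -31763/656 ≈ -48.419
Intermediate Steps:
Q = 31763/2 (Q = (1/4)*63526 = 31763/2 ≈ 15882.)
R(n) = -2*n
Q/R(164) = 31763/(2*((-2*164))) = (31763/2)/(-328) = (31763/2)*(-1/328) = -31763/656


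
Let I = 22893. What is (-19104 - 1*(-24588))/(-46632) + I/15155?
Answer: 82036363/58892330 ≈ 1.3930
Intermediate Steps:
(-19104 - 1*(-24588))/(-46632) + I/15155 = (-19104 - 1*(-24588))/(-46632) + 22893/15155 = (-19104 + 24588)*(-1/46632) + 22893*(1/15155) = 5484*(-1/46632) + 22893/15155 = -457/3886 + 22893/15155 = 82036363/58892330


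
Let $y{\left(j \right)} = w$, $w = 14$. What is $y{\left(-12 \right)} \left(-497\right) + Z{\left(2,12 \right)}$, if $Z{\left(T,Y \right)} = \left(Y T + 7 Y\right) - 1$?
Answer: $-6851$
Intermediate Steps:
$Z{\left(T,Y \right)} = -1 + 7 Y + T Y$ ($Z{\left(T,Y \right)} = \left(T Y + 7 Y\right) - 1 = \left(7 Y + T Y\right) - 1 = -1 + 7 Y + T Y$)
$y{\left(j \right)} = 14$
$y{\left(-12 \right)} \left(-497\right) + Z{\left(2,12 \right)} = 14 \left(-497\right) + \left(-1 + 7 \cdot 12 + 2 \cdot 12\right) = -6958 + \left(-1 + 84 + 24\right) = -6958 + 107 = -6851$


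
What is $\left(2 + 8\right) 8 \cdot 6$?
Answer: $480$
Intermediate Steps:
$\left(2 + 8\right) 8 \cdot 6 = 10 \cdot 8 \cdot 6 = 80 \cdot 6 = 480$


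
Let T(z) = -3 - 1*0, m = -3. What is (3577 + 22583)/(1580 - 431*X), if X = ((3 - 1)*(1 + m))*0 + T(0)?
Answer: 26160/2873 ≈ 9.1055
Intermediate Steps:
T(z) = -3 (T(z) = -3 + 0 = -3)
X = -3 (X = ((3 - 1)*(1 - 3))*0 - 3 = (2*(-2))*0 - 3 = -4*0 - 3 = 0 - 3 = -3)
(3577 + 22583)/(1580 - 431*X) = (3577 + 22583)/(1580 - 431*(-3)) = 26160/(1580 + 1293) = 26160/2873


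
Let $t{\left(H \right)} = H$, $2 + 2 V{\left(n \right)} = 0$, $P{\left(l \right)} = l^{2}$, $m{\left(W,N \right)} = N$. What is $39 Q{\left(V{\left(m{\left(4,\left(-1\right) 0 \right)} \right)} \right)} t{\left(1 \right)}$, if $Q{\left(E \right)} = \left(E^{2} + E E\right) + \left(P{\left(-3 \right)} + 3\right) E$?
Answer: $-390$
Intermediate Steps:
$V{\left(n \right)} = -1$ ($V{\left(n \right)} = -1 + \frac{1}{2} \cdot 0 = -1 + 0 = -1$)
$Q{\left(E \right)} = 2 E^{2} + 12 E$ ($Q{\left(E \right)} = \left(E^{2} + E E\right) + \left(\left(-3\right)^{2} + 3\right) E = \left(E^{2} + E^{2}\right) + \left(9 + 3\right) E = 2 E^{2} + 12 E$)
$39 Q{\left(V{\left(m{\left(4,\left(-1\right) 0 \right)} \right)} \right)} t{\left(1 \right)} = 39 \cdot 2 \left(-1\right) \left(6 - 1\right) 1 = 39 \cdot 2 \left(-1\right) 5 \cdot 1 = 39 \left(-10\right) 1 = \left(-390\right) 1 = -390$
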